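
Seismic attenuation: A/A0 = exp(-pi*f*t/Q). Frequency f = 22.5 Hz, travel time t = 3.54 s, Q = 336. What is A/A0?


pi*f*t/Q = pi*22.5*3.54/336 = 0.744726
A/A0 = exp(-0.744726) = 0.474865

0.474865


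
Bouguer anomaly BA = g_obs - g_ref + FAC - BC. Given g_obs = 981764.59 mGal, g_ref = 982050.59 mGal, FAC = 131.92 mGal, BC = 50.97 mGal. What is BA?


BA = g_obs - g_ref + FAC - BC
= 981764.59 - 982050.59 + 131.92 - 50.97
= -205.05 mGal

-205.05


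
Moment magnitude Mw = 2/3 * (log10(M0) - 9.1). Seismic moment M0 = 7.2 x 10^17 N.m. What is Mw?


log10(M0) = log10(7.2 x 10^17) = 17.8573
Mw = 2/3 * (17.8573 - 9.1)
= 2/3 * 8.7573
= 5.84

5.84


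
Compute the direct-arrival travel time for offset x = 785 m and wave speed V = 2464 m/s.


t = x / V
= 785 / 2464
= 0.3186 s

0.3186


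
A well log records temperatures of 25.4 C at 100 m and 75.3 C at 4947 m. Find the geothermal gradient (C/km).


dT = 75.3 - 25.4 = 49.9 C
dz = 4947 - 100 = 4847 m
gradient = dT/dz * 1000 = 49.9/4847 * 1000 = 10.295 C/km

10.295


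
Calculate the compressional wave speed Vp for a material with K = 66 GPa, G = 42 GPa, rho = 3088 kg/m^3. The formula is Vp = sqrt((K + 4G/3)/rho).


First compute the effective modulus:
K + 4G/3 = 66e9 + 4*42e9/3 = 122000000000.0 Pa
Then divide by density:
122000000000.0 / 3088 = 39507772.0207 Pa/(kg/m^3)
Take the square root:
Vp = sqrt(39507772.0207) = 6285.52 m/s

6285.52


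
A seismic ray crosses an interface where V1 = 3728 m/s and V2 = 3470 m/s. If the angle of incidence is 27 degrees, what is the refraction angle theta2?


sin(theta1) = sin(27 deg) = 0.45399
sin(theta2) = V2/V1 * sin(theta1) = 3470/3728 * 0.45399 = 0.422572
theta2 = arcsin(0.422572) = 24.9971 degrees

24.9971


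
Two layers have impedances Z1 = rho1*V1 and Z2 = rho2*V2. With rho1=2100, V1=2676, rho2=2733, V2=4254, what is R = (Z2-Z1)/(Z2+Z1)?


Z1 = 2100 * 2676 = 5619600
Z2 = 2733 * 4254 = 11626182
R = (11626182 - 5619600) / (11626182 + 5619600) = 6006582 / 17245782 = 0.3483

0.3483


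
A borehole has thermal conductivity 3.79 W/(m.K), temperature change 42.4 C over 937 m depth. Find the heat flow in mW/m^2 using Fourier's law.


q = k * dT / dz * 1000
= 3.79 * 42.4 / 937 * 1000
= 0.171501 * 1000
= 171.5005 mW/m^2

171.5005


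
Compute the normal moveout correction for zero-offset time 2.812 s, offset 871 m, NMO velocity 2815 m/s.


x/Vnmo = 871/2815 = 0.309414
(x/Vnmo)^2 = 0.095737
t0^2 = 7.907344
sqrt(7.907344 + 0.095737) = 2.828972
dt = 2.828972 - 2.812 = 0.016972

0.016972


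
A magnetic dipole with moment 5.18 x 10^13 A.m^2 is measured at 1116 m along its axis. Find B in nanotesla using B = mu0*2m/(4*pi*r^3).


m = 5.18 x 10^13 = 51800000000000 A.m^2
2m = 103600000000000 A.m^2
r^3 = 1116^3 = 1389928896
B = (4pi*10^-7) * 103600000000000 / (4*pi * 1389928896) * 1e9
= 130187599.564761 / 17466361634.74 * 1e9
= 7453618.6922 nT

7453618.6922


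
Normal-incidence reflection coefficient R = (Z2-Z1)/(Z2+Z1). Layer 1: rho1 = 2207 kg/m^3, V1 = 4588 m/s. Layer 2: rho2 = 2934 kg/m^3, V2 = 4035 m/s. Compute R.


Z1 = 2207 * 4588 = 10125716
Z2 = 2934 * 4035 = 11838690
R = (11838690 - 10125716) / (11838690 + 10125716) = 1712974 / 21964406 = 0.078

0.078


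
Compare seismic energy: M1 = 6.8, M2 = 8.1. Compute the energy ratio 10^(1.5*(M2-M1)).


M2 - M1 = 8.1 - 6.8 = 1.3
1.5 * 1.3 = 1.95
ratio = 10^1.95 = 89.13

89.13


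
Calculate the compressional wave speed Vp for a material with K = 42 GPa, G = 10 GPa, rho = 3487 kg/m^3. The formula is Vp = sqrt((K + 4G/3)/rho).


First compute the effective modulus:
K + 4G/3 = 42e9 + 4*10e9/3 = 55333333333.33 Pa
Then divide by density:
55333333333.33 / 3487 = 15868463.818 Pa/(kg/m^3)
Take the square root:
Vp = sqrt(15868463.818) = 3983.52 m/s

3983.52


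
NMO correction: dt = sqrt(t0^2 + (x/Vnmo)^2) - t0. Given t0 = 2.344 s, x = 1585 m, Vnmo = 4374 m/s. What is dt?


x/Vnmo = 1585/4374 = 0.362369
(x/Vnmo)^2 = 0.131311
t0^2 = 5.494336
sqrt(5.494336 + 0.131311) = 2.371845
dt = 2.371845 - 2.344 = 0.027845

0.027845


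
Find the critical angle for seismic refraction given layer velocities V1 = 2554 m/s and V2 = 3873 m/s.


V1/V2 = 2554/3873 = 0.659437
theta_c = arcsin(0.659437) = 41.257 degrees

41.257


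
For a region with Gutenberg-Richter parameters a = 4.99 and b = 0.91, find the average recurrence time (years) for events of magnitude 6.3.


log10(N) = 4.99 - 0.91*6.3 = -0.743
N = 10^-0.743 = 0.180717
T = 1/N = 1/0.180717 = 5.5335 years

5.5335


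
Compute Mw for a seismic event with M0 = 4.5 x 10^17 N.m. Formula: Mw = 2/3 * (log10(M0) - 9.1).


log10(M0) = log10(4.5 x 10^17) = 17.6532
Mw = 2/3 * (17.6532 - 9.1)
= 2/3 * 8.5532
= 5.7

5.7


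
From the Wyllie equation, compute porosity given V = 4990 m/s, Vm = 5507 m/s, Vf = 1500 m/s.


1/V - 1/Vm = 1/4990 - 1/5507 = 1.881e-05
1/Vf - 1/Vm = 1/1500 - 1/5507 = 0.00048508
phi = 1.881e-05 / 0.00048508 = 0.0388

0.0388


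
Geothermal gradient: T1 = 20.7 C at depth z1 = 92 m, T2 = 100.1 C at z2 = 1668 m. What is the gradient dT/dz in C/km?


dT = 100.1 - 20.7 = 79.4 C
dz = 1668 - 92 = 1576 m
gradient = dT/dz * 1000 = 79.4/1576 * 1000 = 50.3807 C/km

50.3807


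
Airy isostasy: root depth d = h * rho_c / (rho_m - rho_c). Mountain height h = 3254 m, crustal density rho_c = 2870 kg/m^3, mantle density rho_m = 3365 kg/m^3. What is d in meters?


rho_m - rho_c = 3365 - 2870 = 495
d = 3254 * 2870 / 495
= 9338980 / 495
= 18866.63 m

18866.63


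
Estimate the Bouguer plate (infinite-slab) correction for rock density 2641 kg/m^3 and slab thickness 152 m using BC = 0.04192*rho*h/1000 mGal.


BC = 0.04192 * rho * h / 1000
= 0.04192 * 2641 * 152 / 1000
= 16.828 mGal

16.828


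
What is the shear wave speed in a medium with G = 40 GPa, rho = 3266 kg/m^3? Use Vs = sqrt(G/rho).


Convert G to Pa: G = 40e9 Pa
Compute G/rho = 40e9 / 3266 = 12247397.428
Vs = sqrt(12247397.428) = 3499.63 m/s

3499.63


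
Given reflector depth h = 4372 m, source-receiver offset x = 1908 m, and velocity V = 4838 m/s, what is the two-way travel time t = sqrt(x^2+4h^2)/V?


x^2 + 4h^2 = 1908^2 + 4*4372^2 = 3640464 + 76457536 = 80098000
sqrt(80098000) = 8949.7486
t = 8949.7486 / 4838 = 1.8499 s

1.8499


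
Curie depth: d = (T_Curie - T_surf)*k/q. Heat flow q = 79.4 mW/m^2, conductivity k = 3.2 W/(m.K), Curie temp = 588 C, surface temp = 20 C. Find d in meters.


T_Curie - T_surf = 588 - 20 = 568 C
Convert q to W/m^2: 79.4 mW/m^2 = 0.0794 W/m^2
d = 568 * 3.2 / 0.0794 = 22891.69 m

22891.69


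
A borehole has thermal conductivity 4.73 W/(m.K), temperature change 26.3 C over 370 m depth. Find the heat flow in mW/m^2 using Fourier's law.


q = k * dT / dz * 1000
= 4.73 * 26.3 / 370 * 1000
= 0.336214 * 1000
= 336.2135 mW/m^2

336.2135


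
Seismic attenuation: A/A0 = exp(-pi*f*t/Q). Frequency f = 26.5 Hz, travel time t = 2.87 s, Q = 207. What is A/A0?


pi*f*t/Q = pi*26.5*2.87/207 = 1.15427
A/A0 = exp(-1.15427) = 0.315288

0.315288


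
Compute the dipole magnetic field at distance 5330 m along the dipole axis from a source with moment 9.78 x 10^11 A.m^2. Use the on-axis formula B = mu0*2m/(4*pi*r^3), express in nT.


m = 9.78 x 10^11 = 978000000000 A.m^2
2m = 1956000000000 A.m^2
r^3 = 5330^3 = 151419437000
B = (4pi*10^-7) * 1956000000000 / (4*pi * 151419437000) * 1e9
= 2457982.092169 / 1902792763559.61 * 1e9
= 1291.776 nT

1291.776


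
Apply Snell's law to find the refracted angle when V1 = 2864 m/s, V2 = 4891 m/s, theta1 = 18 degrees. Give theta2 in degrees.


sin(theta1) = sin(18 deg) = 0.309017
sin(theta2) = V2/V1 * sin(theta1) = 4891/2864 * 0.309017 = 0.527724
theta2 = arcsin(0.527724) = 31.8518 degrees

31.8518


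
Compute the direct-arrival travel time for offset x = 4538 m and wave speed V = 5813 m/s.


t = x / V
= 4538 / 5813
= 0.7807 s

0.7807


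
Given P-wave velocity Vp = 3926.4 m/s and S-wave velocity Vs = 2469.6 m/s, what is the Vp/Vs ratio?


Vp/Vs = 3926.4 / 2469.6
= 1.5899

1.5899


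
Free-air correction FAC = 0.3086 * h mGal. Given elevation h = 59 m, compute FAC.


FAC = 0.3086 * h
= 0.3086 * 59
= 18.2074 mGal

18.2074


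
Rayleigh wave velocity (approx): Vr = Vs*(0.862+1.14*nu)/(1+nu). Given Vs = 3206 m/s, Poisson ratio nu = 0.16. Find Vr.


Numerator factor = 0.862 + 1.14*0.16 = 1.0444
Denominator = 1 + 0.16 = 1.16
Vr = 3206 * 1.0444 / 1.16 = 2886.51 m/s

2886.51


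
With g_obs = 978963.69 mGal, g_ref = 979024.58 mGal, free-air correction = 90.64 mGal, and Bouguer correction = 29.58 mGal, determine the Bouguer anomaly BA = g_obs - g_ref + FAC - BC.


BA = g_obs - g_ref + FAC - BC
= 978963.69 - 979024.58 + 90.64 - 29.58
= 0.17 mGal

0.17


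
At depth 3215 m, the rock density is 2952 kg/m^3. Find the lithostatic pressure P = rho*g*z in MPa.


P = rho * g * z / 1e6
= 2952 * 9.81 * 3215 / 1e6
= 93103570.8 / 1e6
= 93.1036 MPa

93.1036


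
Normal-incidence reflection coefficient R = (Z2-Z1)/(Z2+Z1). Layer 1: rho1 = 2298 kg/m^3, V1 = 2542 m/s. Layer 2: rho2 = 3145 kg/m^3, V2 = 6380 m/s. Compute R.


Z1 = 2298 * 2542 = 5841516
Z2 = 3145 * 6380 = 20065100
R = (20065100 - 5841516) / (20065100 + 5841516) = 14223584 / 25906616 = 0.549

0.549


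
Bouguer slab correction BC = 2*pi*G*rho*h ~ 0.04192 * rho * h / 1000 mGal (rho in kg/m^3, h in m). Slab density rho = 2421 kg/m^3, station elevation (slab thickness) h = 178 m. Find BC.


BC = 0.04192 * rho * h / 1000
= 0.04192 * 2421 * 178 / 1000
= 18.0649 mGal

18.0649


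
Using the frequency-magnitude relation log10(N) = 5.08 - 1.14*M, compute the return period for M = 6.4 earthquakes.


log10(N) = 5.08 - 1.14*6.4 = -2.216
N = 10^-2.216 = 0.006081
T = 1/N = 1/0.006081 = 164.4372 years

164.4372


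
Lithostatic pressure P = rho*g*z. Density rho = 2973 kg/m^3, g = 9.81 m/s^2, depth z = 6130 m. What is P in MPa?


P = rho * g * z / 1e6
= 2973 * 9.81 * 6130 / 1e6
= 178782246.9 / 1e6
= 178.7822 MPa

178.7822


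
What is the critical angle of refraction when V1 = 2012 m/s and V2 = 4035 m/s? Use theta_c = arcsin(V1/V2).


V1/V2 = 2012/4035 = 0.498637
theta_c = arcsin(0.498637) = 29.9099 degrees

29.9099


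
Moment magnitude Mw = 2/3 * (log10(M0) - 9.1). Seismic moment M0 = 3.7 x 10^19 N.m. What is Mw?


log10(M0) = log10(3.7 x 10^19) = 19.5682
Mw = 2/3 * (19.5682 - 9.1)
= 2/3 * 10.4682
= 6.98

6.98


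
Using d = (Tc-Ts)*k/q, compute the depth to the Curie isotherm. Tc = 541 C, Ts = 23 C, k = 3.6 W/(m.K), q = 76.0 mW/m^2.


T_Curie - T_surf = 541 - 23 = 518 C
Convert q to W/m^2: 76.0 mW/m^2 = 0.076 W/m^2
d = 518 * 3.6 / 0.076 = 24536.84 m

24536.84


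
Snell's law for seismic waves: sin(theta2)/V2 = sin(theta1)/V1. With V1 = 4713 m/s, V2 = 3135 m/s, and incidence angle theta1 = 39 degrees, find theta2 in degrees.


sin(theta1) = sin(39 deg) = 0.62932
sin(theta2) = V2/V1 * sin(theta1) = 3135/4713 * 0.62932 = 0.418612
theta2 = arcsin(0.418612) = 24.747 degrees

24.747


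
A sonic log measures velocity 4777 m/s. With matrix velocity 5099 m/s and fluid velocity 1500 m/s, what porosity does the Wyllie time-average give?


1/V - 1/Vm = 1/4777 - 1/5099 = 1.322e-05
1/Vf - 1/Vm = 1/1500 - 1/5099 = 0.00047055
phi = 1.322e-05 / 0.00047055 = 0.0281

0.0281


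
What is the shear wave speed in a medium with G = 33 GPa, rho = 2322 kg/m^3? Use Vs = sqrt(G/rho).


Convert G to Pa: G = 33e9 Pa
Compute G/rho = 33e9 / 2322 = 14211886.3049
Vs = sqrt(14211886.3049) = 3769.87 m/s

3769.87


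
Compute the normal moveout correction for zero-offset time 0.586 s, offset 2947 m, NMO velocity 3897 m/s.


x/Vnmo = 2947/3897 = 0.756223
(x/Vnmo)^2 = 0.571873
t0^2 = 0.343396
sqrt(0.343396 + 0.571873) = 0.956697
dt = 0.956697 - 0.586 = 0.370697

0.370697


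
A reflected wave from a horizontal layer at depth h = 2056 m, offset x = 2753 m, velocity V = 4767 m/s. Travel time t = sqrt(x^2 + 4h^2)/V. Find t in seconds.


x^2 + 4h^2 = 2753^2 + 4*2056^2 = 7579009 + 16908544 = 24487553
sqrt(24487553) = 4948.49
t = 4948.49 / 4767 = 1.0381 s

1.0381


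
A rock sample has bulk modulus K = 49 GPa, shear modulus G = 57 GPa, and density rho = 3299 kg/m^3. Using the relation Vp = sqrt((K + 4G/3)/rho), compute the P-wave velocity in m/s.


First compute the effective modulus:
K + 4G/3 = 49e9 + 4*57e9/3 = 125000000000.0 Pa
Then divide by density:
125000000000.0 / 3299 = 37890269.7787 Pa/(kg/m^3)
Take the square root:
Vp = sqrt(37890269.7787) = 6155.51 m/s

6155.51


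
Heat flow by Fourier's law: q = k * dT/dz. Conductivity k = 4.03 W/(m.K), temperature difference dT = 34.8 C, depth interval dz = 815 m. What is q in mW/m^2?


q = k * dT / dz * 1000
= 4.03 * 34.8 / 815 * 1000
= 0.172079 * 1000
= 172.0785 mW/m^2

172.0785


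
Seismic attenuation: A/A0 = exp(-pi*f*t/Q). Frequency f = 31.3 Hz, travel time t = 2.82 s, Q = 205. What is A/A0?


pi*f*t/Q = pi*31.3*2.82/205 = 1.352663
A/A0 = exp(-1.352663) = 0.258551

0.258551


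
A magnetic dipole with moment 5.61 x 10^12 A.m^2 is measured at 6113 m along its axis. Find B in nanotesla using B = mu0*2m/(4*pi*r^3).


m = 5.61 x 10^12 = 5610000000000 A.m^2
2m = 11220000000000 A.m^2
r^3 = 6113^3 = 228435284897
B = (4pi*10^-7) * 11220000000000 / (4*pi * 228435284897) * 1e9
= 14099467.829311 / 2870602451412.43 * 1e9
= 4911.6755 nT

4911.6755


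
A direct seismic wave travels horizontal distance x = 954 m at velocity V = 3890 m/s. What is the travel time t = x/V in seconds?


t = x / V
= 954 / 3890
= 0.2452 s

0.2452


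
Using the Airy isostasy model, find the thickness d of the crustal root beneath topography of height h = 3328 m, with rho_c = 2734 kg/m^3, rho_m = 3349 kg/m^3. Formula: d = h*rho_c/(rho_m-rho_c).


rho_m - rho_c = 3349 - 2734 = 615
d = 3328 * 2734 / 615
= 9098752 / 615
= 14794.72 m

14794.72


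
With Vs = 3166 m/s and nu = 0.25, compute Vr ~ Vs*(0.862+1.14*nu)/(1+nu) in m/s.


Numerator factor = 0.862 + 1.14*0.25 = 1.147
Denominator = 1 + 0.25 = 1.25
Vr = 3166 * 1.147 / 1.25 = 2905.12 m/s

2905.12


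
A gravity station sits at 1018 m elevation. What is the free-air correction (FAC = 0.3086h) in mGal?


FAC = 0.3086 * h
= 0.3086 * 1018
= 314.1548 mGal

314.1548


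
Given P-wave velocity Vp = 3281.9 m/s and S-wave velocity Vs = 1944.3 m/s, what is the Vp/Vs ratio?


Vp/Vs = 3281.9 / 1944.3
= 1.688

1.688


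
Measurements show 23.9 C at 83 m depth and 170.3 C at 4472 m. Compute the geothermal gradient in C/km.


dT = 170.3 - 23.9 = 146.4 C
dz = 4472 - 83 = 4389 m
gradient = dT/dz * 1000 = 146.4/4389 * 1000 = 33.3561 C/km

33.3561


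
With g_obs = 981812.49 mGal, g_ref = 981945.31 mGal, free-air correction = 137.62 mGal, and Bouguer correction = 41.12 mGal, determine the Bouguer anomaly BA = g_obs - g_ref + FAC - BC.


BA = g_obs - g_ref + FAC - BC
= 981812.49 - 981945.31 + 137.62 - 41.12
= -36.32 mGal

-36.32


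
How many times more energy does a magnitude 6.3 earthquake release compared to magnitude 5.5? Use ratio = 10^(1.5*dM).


M2 - M1 = 6.3 - 5.5 = 0.8
1.5 * 0.8 = 1.2
ratio = 10^1.2 = 15.85

15.85


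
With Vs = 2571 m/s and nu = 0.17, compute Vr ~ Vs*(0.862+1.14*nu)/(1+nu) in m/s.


Numerator factor = 0.862 + 1.14*0.17 = 1.0558
Denominator = 1 + 0.17 = 1.17
Vr = 2571 * 1.0558 / 1.17 = 2320.05 m/s

2320.05


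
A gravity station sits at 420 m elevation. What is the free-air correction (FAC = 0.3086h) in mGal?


FAC = 0.3086 * h
= 0.3086 * 420
= 129.612 mGal

129.612


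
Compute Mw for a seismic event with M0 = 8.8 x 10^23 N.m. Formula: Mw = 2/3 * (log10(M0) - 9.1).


log10(M0) = log10(8.8 x 10^23) = 23.9445
Mw = 2/3 * (23.9445 - 9.1)
= 2/3 * 14.8445
= 9.9

9.9


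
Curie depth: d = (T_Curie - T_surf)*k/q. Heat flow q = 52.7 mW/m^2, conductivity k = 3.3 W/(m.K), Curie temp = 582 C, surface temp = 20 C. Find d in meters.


T_Curie - T_surf = 582 - 20 = 562 C
Convert q to W/m^2: 52.7 mW/m^2 = 0.0527 W/m^2
d = 562 * 3.3 / 0.0527 = 35191.65 m

35191.65


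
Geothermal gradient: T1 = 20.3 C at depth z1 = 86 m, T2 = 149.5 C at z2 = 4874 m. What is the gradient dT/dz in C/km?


dT = 149.5 - 20.3 = 129.2 C
dz = 4874 - 86 = 4788 m
gradient = dT/dz * 1000 = 129.2/4788 * 1000 = 26.9841 C/km

26.9841


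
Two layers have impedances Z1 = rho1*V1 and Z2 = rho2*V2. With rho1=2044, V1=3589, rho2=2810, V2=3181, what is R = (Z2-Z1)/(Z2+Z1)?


Z1 = 2044 * 3589 = 7335916
Z2 = 2810 * 3181 = 8938610
R = (8938610 - 7335916) / (8938610 + 7335916) = 1602694 / 16274526 = 0.0985

0.0985


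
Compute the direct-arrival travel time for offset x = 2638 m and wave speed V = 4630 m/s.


t = x / V
= 2638 / 4630
= 0.5698 s

0.5698


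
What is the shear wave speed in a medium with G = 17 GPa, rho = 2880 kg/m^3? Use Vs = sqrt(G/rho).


Convert G to Pa: G = 17e9 Pa
Compute G/rho = 17e9 / 2880 = 5902777.7778
Vs = sqrt(5902777.7778) = 2429.56 m/s

2429.56


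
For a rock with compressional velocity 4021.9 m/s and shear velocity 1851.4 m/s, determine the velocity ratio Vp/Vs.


Vp/Vs = 4021.9 / 1851.4
= 2.1724

2.1724


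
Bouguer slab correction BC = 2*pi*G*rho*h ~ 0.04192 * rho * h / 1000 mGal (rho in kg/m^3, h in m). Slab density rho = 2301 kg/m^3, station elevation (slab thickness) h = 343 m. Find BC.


BC = 0.04192 * rho * h / 1000
= 0.04192 * 2301 * 343 / 1000
= 33.0851 mGal

33.0851


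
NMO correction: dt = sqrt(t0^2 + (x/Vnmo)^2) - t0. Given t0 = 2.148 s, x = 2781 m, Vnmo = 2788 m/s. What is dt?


x/Vnmo = 2781/2788 = 0.997489
(x/Vnmo)^2 = 0.994985
t0^2 = 4.613904
sqrt(4.613904 + 0.994985) = 2.368309
dt = 2.368309 - 2.148 = 0.220309

0.220309


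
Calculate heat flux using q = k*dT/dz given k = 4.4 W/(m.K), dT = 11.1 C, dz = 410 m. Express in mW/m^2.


q = k * dT / dz * 1000
= 4.4 * 11.1 / 410 * 1000
= 0.119122 * 1000
= 119.122 mW/m^2

119.122


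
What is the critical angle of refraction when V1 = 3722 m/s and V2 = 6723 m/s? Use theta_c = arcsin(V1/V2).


V1/V2 = 3722/6723 = 0.553622
theta_c = arcsin(0.553622) = 33.6158 degrees

33.6158


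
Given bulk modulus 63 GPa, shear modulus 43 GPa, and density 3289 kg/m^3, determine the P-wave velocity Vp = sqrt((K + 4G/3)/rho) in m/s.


First compute the effective modulus:
K + 4G/3 = 63e9 + 4*43e9/3 = 120333333333.33 Pa
Then divide by density:
120333333333.33 / 3289 = 36586601.804 Pa/(kg/m^3)
Take the square root:
Vp = sqrt(36586601.804) = 6048.69 m/s

6048.69


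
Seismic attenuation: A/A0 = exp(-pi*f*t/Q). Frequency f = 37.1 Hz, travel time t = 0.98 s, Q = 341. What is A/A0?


pi*f*t/Q = pi*37.1*0.98/341 = 0.334962
A/A0 = exp(-0.334962) = 0.715365

0.715365


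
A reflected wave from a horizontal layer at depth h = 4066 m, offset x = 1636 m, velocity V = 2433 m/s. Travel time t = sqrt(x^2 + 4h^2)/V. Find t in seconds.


x^2 + 4h^2 = 1636^2 + 4*4066^2 = 2676496 + 66129424 = 68805920
sqrt(68805920) = 8294.9334
t = 8294.9334 / 2433 = 3.4093 s

3.4093


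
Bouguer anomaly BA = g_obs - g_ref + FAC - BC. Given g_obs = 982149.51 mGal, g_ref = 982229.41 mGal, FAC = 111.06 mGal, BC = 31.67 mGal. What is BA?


BA = g_obs - g_ref + FAC - BC
= 982149.51 - 982229.41 + 111.06 - 31.67
= -0.51 mGal

-0.51


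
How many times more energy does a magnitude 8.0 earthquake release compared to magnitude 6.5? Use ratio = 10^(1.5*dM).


M2 - M1 = 8.0 - 6.5 = 1.5
1.5 * 1.5 = 2.25
ratio = 10^2.25 = 177.83

177.83


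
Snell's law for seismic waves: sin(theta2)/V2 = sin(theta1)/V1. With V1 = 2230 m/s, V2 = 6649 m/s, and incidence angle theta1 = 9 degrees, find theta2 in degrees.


sin(theta1) = sin(9 deg) = 0.156434
sin(theta2) = V2/V1 * sin(theta1) = 6649/2230 * 0.156434 = 0.466427
theta2 = arcsin(0.466427) = 27.8026 degrees

27.8026


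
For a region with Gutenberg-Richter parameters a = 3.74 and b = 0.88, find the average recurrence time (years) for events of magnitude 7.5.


log10(N) = 3.74 - 0.88*7.5 = -2.86
N = 10^-2.86 = 0.00138
T = 1/N = 1/0.00138 = 724.436 years

724.436


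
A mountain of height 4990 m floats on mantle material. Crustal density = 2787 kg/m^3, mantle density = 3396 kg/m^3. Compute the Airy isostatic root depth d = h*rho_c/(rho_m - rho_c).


rho_m - rho_c = 3396 - 2787 = 609
d = 4990 * 2787 / 609
= 13907130 / 609
= 22836.01 m

22836.01


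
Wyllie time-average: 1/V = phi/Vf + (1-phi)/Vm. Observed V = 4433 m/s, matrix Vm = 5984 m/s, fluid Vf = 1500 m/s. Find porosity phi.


1/V - 1/Vm = 1/4433 - 1/5984 = 5.847e-05
1/Vf - 1/Vm = 1/1500 - 1/5984 = 0.00049955
phi = 5.847e-05 / 0.00049955 = 0.117

0.117


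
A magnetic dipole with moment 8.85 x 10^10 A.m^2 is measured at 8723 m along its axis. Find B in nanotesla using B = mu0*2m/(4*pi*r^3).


m = 8.85 x 10^10 = 88500000000 A.m^2
2m = 177000000000 A.m^2
r^3 = 8723^3 = 663739429067
B = (4pi*10^-7) * 177000000000 / (4*pi * 663739429067) * 1e9
= 222424.759874 / 8340795657019.08 * 1e9
= 26.6671 nT

26.6671


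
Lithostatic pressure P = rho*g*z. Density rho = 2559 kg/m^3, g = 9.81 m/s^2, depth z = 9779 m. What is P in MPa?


P = rho * g * z / 1e6
= 2559 * 9.81 * 9779 / 1e6
= 245489962.41 / 1e6
= 245.49 MPa

245.49


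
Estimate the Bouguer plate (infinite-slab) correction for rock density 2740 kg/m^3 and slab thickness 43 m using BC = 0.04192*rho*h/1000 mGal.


BC = 0.04192 * rho * h / 1000
= 0.04192 * 2740 * 43 / 1000
= 4.939 mGal

4.939


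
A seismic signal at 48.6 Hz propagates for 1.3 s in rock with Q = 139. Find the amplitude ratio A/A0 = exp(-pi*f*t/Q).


pi*f*t/Q = pi*48.6*1.3/139 = 1.427956
A/A0 = exp(-1.427956) = 0.239799

0.239799


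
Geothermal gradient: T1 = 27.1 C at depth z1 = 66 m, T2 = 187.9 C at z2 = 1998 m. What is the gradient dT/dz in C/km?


dT = 187.9 - 27.1 = 160.8 C
dz = 1998 - 66 = 1932 m
gradient = dT/dz * 1000 = 160.8/1932 * 1000 = 83.2298 C/km

83.2298


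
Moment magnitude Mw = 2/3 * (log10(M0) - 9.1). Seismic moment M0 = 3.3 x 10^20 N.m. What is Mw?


log10(M0) = log10(3.3 x 10^20) = 20.5185
Mw = 2/3 * (20.5185 - 9.1)
= 2/3 * 11.4185
= 7.61

7.61


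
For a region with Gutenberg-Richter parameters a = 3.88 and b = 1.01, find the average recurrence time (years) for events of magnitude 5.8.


log10(N) = 3.88 - 1.01*5.8 = -1.978
N = 10^-1.978 = 0.01052
T = 1/N = 1/0.01052 = 95.0605 years

95.0605


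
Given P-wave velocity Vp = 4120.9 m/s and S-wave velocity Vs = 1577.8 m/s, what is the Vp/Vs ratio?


Vp/Vs = 4120.9 / 1577.8
= 2.6118

2.6118


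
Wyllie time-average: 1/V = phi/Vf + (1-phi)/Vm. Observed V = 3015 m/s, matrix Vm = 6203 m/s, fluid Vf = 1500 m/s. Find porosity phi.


1/V - 1/Vm = 1/3015 - 1/6203 = 0.00017046
1/Vf - 1/Vm = 1/1500 - 1/6203 = 0.00050545
phi = 0.00017046 / 0.00050545 = 0.3372

0.3372


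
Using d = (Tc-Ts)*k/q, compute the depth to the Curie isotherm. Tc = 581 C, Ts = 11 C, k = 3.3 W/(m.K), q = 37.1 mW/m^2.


T_Curie - T_surf = 581 - 11 = 570 C
Convert q to W/m^2: 37.1 mW/m^2 = 0.0371 W/m^2
d = 570 * 3.3 / 0.0371 = 50700.81 m

50700.81


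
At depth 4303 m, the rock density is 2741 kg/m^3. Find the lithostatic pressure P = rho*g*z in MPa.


P = rho * g * z / 1e6
= 2741 * 9.81 * 4303 / 1e6
= 115704270.63 / 1e6
= 115.7043 MPa

115.7043


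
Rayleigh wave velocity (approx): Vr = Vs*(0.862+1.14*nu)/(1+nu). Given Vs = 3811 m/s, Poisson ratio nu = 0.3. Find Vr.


Numerator factor = 0.862 + 1.14*0.3 = 1.204
Denominator = 1 + 0.3 = 1.3
Vr = 3811 * 1.204 / 1.3 = 3529.57 m/s

3529.57


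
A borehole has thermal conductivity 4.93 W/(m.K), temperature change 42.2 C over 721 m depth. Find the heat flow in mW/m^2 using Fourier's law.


q = k * dT / dz * 1000
= 4.93 * 42.2 / 721 * 1000
= 0.288552 * 1000
= 288.552 mW/m^2

288.552


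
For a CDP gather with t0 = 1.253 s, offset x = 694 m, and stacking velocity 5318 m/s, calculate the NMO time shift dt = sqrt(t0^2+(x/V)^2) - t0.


x/Vnmo = 694/5318 = 0.1305
(x/Vnmo)^2 = 0.01703
t0^2 = 1.570009
sqrt(1.570009 + 0.01703) = 1.259777
dt = 1.259777 - 1.253 = 0.006777

0.006777


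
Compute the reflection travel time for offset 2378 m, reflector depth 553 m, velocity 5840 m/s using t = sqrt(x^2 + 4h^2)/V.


x^2 + 4h^2 = 2378^2 + 4*553^2 = 5654884 + 1223236 = 6878120
sqrt(6878120) = 2622.617
t = 2622.617 / 5840 = 0.4491 s

0.4491


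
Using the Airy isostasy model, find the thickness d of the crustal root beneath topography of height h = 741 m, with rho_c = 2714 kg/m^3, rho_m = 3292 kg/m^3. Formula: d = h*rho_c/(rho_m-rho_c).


rho_m - rho_c = 3292 - 2714 = 578
d = 741 * 2714 / 578
= 2011074 / 578
= 3479.37 m

3479.37


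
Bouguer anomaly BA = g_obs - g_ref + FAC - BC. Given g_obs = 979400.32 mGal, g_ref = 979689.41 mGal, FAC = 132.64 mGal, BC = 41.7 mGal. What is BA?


BA = g_obs - g_ref + FAC - BC
= 979400.32 - 979689.41 + 132.64 - 41.7
= -198.15 mGal

-198.15


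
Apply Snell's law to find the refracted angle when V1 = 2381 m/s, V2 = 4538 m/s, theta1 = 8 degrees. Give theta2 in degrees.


sin(theta1) = sin(8 deg) = 0.139173
sin(theta2) = V2/V1 * sin(theta1) = 4538/2381 * 0.139173 = 0.265253
theta2 = arcsin(0.265253) = 15.382 degrees

15.382


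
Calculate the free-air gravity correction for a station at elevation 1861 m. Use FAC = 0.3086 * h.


FAC = 0.3086 * h
= 0.3086 * 1861
= 574.3046 mGal

574.3046


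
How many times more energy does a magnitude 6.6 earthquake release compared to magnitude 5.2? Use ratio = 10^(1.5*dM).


M2 - M1 = 6.6 - 5.2 = 1.4
1.5 * 1.4 = 2.1
ratio = 10^2.1 = 125.89

125.89


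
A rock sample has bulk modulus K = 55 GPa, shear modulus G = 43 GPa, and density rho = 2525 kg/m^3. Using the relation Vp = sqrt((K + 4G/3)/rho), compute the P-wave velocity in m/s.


First compute the effective modulus:
K + 4G/3 = 55e9 + 4*43e9/3 = 112333333333.33 Pa
Then divide by density:
112333333333.33 / 2525 = 44488448.8449 Pa/(kg/m^3)
Take the square root:
Vp = sqrt(44488448.8449) = 6669.97 m/s

6669.97


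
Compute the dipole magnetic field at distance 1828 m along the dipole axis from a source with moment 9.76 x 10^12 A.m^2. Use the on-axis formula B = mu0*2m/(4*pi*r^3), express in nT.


m = 9.76 x 10^12 = 9760000000000 A.m^2
2m = 19520000000000 A.m^2
r^3 = 1828^3 = 6108415552
B = (4pi*10^-7) * 19520000000000 / (4*pi * 6108415552) * 1e9
= 24529555.439229 / 76760613692.95 * 1e9
= 319559.1366 nT

319559.1366


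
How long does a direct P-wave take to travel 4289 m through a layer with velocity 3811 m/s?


t = x / V
= 4289 / 3811
= 1.1254 s

1.1254


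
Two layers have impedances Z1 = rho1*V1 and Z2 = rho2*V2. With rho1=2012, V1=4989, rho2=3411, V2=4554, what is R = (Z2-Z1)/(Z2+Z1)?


Z1 = 2012 * 4989 = 10037868
Z2 = 3411 * 4554 = 15533694
R = (15533694 - 10037868) / (15533694 + 10037868) = 5495826 / 25571562 = 0.2149

0.2149


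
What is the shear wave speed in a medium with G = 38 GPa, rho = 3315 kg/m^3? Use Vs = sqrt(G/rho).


Convert G to Pa: G = 38e9 Pa
Compute G/rho = 38e9 / 3315 = 11463046.7572
Vs = sqrt(11463046.7572) = 3385.71 m/s

3385.71


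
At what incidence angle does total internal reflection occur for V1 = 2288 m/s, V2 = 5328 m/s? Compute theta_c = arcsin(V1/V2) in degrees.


V1/V2 = 2288/5328 = 0.429429
theta_c = arcsin(0.429429) = 25.4314 degrees

25.4314


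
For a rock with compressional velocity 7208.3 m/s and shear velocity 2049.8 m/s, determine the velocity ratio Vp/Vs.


Vp/Vs = 7208.3 / 2049.8
= 3.5166

3.5166


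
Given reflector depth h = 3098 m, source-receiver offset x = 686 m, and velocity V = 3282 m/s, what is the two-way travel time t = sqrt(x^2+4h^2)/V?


x^2 + 4h^2 = 686^2 + 4*3098^2 = 470596 + 38390416 = 38861012
sqrt(38861012) = 6233.8601
t = 6233.8601 / 3282 = 1.8994 s

1.8994


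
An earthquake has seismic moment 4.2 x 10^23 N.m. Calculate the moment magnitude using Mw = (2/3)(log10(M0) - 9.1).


log10(M0) = log10(4.2 x 10^23) = 23.6232
Mw = 2/3 * (23.6232 - 9.1)
= 2/3 * 14.5232
= 9.68

9.68


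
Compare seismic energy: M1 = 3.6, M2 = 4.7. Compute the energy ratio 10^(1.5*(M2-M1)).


M2 - M1 = 4.7 - 3.6 = 1.1
1.5 * 1.1 = 1.65
ratio = 10^1.65 = 44.67

44.67


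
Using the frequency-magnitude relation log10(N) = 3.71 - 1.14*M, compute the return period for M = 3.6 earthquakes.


log10(N) = 3.71 - 1.14*3.6 = -0.394
N = 10^-0.394 = 0.403645
T = 1/N = 1/0.403645 = 2.4774 years

2.4774


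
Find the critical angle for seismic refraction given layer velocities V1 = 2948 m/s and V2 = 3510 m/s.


V1/V2 = 2948/3510 = 0.839886
theta_c = arcsin(0.839886) = 57.1281 degrees

57.1281


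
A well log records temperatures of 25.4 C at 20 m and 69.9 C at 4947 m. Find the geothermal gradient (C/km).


dT = 69.9 - 25.4 = 44.5 C
dz = 4947 - 20 = 4927 m
gradient = dT/dz * 1000 = 44.5/4927 * 1000 = 9.0319 C/km

9.0319


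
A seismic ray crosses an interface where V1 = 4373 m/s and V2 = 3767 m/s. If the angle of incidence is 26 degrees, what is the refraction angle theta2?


sin(theta1) = sin(26 deg) = 0.438371
sin(theta2) = V2/V1 * sin(theta1) = 3767/4373 * 0.438371 = 0.377623
theta2 = arcsin(0.377623) = 22.1865 degrees

22.1865


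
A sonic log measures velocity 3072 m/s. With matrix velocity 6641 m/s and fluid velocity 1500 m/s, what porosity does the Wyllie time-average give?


1/V - 1/Vm = 1/3072 - 1/6641 = 0.00017494
1/Vf - 1/Vm = 1/1500 - 1/6641 = 0.00051609
phi = 0.00017494 / 0.00051609 = 0.339

0.339


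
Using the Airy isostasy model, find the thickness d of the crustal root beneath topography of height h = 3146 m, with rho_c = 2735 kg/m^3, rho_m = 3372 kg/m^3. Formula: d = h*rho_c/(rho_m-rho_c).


rho_m - rho_c = 3372 - 2735 = 637
d = 3146 * 2735 / 637
= 8604310 / 637
= 13507.55 m

13507.55


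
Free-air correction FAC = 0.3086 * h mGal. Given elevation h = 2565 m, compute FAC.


FAC = 0.3086 * h
= 0.3086 * 2565
= 791.559 mGal

791.559


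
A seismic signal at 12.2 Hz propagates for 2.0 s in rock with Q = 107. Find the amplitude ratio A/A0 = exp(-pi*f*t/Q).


pi*f*t/Q = pi*12.2*2.0/107 = 0.716401
A/A0 = exp(-0.716401) = 0.488507

0.488507


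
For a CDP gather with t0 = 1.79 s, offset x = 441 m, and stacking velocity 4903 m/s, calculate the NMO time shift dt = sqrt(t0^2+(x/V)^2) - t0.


x/Vnmo = 441/4903 = 0.089945
(x/Vnmo)^2 = 0.00809
t0^2 = 3.2041
sqrt(3.2041 + 0.00809) = 1.792258
dt = 1.792258 - 1.79 = 0.002258

0.002258


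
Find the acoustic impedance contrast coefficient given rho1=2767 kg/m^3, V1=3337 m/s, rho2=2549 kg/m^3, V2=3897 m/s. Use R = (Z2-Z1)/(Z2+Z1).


Z1 = 2767 * 3337 = 9233479
Z2 = 2549 * 3897 = 9933453
R = (9933453 - 9233479) / (9933453 + 9233479) = 699974 / 19166932 = 0.0365

0.0365


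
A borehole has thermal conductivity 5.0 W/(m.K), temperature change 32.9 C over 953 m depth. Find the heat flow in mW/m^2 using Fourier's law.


q = k * dT / dz * 1000
= 5.0 * 32.9 / 953 * 1000
= 0.172613 * 1000
= 172.6128 mW/m^2

172.6128


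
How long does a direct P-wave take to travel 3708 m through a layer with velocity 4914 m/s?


t = x / V
= 3708 / 4914
= 0.7546 s

0.7546


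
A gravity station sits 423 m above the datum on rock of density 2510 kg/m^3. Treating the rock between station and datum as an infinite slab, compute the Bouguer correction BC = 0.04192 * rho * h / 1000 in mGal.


BC = 0.04192 * rho * h / 1000
= 0.04192 * 2510 * 423 / 1000
= 44.5077 mGal

44.5077


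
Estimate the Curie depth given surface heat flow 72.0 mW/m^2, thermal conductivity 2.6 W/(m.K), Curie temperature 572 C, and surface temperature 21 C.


T_Curie - T_surf = 572 - 21 = 551 C
Convert q to W/m^2: 72.0 mW/m^2 = 0.072 W/m^2
d = 551 * 2.6 / 0.072 = 19897.22 m

19897.22


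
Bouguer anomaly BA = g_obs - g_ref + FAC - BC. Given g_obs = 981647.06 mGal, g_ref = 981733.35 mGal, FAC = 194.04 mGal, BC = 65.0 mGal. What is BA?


BA = g_obs - g_ref + FAC - BC
= 981647.06 - 981733.35 + 194.04 - 65.0
= 42.75 mGal

42.75


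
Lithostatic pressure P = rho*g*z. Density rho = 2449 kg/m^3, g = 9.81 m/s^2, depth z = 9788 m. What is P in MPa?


P = rho * g * z / 1e6
= 2449 * 9.81 * 9788 / 1e6
= 235153665.72 / 1e6
= 235.1537 MPa

235.1537


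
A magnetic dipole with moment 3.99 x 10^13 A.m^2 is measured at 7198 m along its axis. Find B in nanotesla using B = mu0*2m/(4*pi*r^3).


m = 3.99 x 10^13 = 39900000000000 A.m^2
2m = 79800000000000 A.m^2
r^3 = 7198^3 = 372937046392
B = (4pi*10^-7) * 79800000000000 / (4*pi * 372937046392) * 1e9
= 100279637.502586 / 4686465140786.33 * 1e9
= 21397.7133 nT

21397.7133


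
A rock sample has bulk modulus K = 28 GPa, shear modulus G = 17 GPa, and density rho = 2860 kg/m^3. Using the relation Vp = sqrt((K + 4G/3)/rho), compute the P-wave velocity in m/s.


First compute the effective modulus:
K + 4G/3 = 28e9 + 4*17e9/3 = 50666666666.67 Pa
Then divide by density:
50666666666.67 / 2860 = 17715617.7156 Pa/(kg/m^3)
Take the square root:
Vp = sqrt(17715617.7156) = 4208.99 m/s

4208.99


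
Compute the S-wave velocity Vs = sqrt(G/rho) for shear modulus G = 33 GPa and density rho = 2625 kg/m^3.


Convert G to Pa: G = 33e9 Pa
Compute G/rho = 33e9 / 2625 = 12571428.5714
Vs = sqrt(12571428.5714) = 3545.62 m/s

3545.62


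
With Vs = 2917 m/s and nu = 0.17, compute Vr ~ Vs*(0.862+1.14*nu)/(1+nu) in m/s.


Numerator factor = 0.862 + 1.14*0.17 = 1.0558
Denominator = 1 + 0.17 = 1.17
Vr = 2917 * 1.0558 / 1.17 = 2632.28 m/s

2632.28


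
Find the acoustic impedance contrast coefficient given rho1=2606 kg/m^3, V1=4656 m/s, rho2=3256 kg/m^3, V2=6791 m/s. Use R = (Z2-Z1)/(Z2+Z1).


Z1 = 2606 * 4656 = 12133536
Z2 = 3256 * 6791 = 22111496
R = (22111496 - 12133536) / (22111496 + 12133536) = 9977960 / 34245032 = 0.2914

0.2914


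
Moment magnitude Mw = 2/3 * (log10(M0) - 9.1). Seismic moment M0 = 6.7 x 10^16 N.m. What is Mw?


log10(M0) = log10(6.7 x 10^16) = 16.8261
Mw = 2/3 * (16.8261 - 9.1)
= 2/3 * 7.7261
= 5.15

5.15


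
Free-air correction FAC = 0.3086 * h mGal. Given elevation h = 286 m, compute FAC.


FAC = 0.3086 * h
= 0.3086 * 286
= 88.2596 mGal

88.2596


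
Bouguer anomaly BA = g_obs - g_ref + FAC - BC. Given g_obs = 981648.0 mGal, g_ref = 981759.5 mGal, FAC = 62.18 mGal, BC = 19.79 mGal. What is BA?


BA = g_obs - g_ref + FAC - BC
= 981648.0 - 981759.5 + 62.18 - 19.79
= -69.11 mGal

-69.11


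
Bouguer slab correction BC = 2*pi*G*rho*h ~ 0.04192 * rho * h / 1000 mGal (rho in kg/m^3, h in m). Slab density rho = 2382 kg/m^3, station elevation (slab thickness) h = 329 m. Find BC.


BC = 0.04192 * rho * h / 1000
= 0.04192 * 2382 * 329 / 1000
= 32.8518 mGal

32.8518


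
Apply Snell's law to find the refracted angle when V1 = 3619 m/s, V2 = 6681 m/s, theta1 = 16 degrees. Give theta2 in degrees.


sin(theta1) = sin(16 deg) = 0.275637
sin(theta2) = V2/V1 * sin(theta1) = 6681/3619 * 0.275637 = 0.508851
theta2 = arcsin(0.508851) = 30.5874 degrees

30.5874


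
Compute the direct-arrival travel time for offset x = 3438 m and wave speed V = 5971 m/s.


t = x / V
= 3438 / 5971
= 0.5758 s

0.5758


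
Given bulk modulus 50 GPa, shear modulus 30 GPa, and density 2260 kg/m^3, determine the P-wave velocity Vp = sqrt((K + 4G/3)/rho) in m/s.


First compute the effective modulus:
K + 4G/3 = 50e9 + 4*30e9/3 = 90000000000.0 Pa
Then divide by density:
90000000000.0 / 2260 = 39823008.8496 Pa/(kg/m^3)
Take the square root:
Vp = sqrt(39823008.8496) = 6310.55 m/s

6310.55


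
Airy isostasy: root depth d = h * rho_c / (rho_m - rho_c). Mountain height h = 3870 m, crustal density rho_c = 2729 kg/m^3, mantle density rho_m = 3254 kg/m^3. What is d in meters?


rho_m - rho_c = 3254 - 2729 = 525
d = 3870 * 2729 / 525
= 10561230 / 525
= 20116.63 m

20116.63


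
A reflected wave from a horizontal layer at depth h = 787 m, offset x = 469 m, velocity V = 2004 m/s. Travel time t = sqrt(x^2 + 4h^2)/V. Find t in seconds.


x^2 + 4h^2 = 469^2 + 4*787^2 = 219961 + 2477476 = 2697437
sqrt(2697437) = 1642.3876
t = 1642.3876 / 2004 = 0.8196 s

0.8196


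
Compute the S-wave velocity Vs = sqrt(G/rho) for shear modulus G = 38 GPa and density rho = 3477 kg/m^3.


Convert G to Pa: G = 38e9 Pa
Compute G/rho = 38e9 / 3477 = 10928961.7486
Vs = sqrt(10928961.7486) = 3305.9 m/s

3305.9


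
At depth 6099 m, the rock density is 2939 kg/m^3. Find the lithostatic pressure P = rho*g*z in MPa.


P = rho * g * z / 1e6
= 2939 * 9.81 * 6099 / 1e6
= 175843867.41 / 1e6
= 175.8439 MPa

175.8439


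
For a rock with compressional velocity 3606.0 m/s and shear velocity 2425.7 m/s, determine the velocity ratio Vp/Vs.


Vp/Vs = 3606.0 / 2425.7
= 1.4866

1.4866


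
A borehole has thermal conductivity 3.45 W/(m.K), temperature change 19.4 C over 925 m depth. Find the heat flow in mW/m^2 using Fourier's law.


q = k * dT / dz * 1000
= 3.45 * 19.4 / 925 * 1000
= 0.072357 * 1000
= 72.3568 mW/m^2

72.3568


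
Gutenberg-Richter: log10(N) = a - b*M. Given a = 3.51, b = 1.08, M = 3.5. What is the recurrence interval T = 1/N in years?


log10(N) = 3.51 - 1.08*3.5 = -0.27
N = 10^-0.27 = 0.537032
T = 1/N = 1/0.537032 = 1.8621 years

1.8621


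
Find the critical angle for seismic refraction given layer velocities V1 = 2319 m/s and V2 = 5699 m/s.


V1/V2 = 2319/5699 = 0.406913
theta_c = arcsin(0.406913) = 24.0111 degrees

24.0111


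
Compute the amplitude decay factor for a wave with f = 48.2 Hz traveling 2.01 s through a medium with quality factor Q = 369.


pi*f*t/Q = pi*48.2*2.01/369 = 0.824834
A/A0 = exp(-0.824834) = 0.438308

0.438308


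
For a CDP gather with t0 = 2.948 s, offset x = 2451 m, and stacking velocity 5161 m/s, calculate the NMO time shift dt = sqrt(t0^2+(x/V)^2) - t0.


x/Vnmo = 2451/5161 = 0.474908
(x/Vnmo)^2 = 0.225538
t0^2 = 8.690704
sqrt(8.690704 + 0.225538) = 2.986008
dt = 2.986008 - 2.948 = 0.038008

0.038008


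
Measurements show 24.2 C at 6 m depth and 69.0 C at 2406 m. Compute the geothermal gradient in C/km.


dT = 69.0 - 24.2 = 44.8 C
dz = 2406 - 6 = 2400 m
gradient = dT/dz * 1000 = 44.8/2400 * 1000 = 18.6667 C/km

18.6667


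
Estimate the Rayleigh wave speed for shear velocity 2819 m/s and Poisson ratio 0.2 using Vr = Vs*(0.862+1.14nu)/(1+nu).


Numerator factor = 0.862 + 1.14*0.2 = 1.09
Denominator = 1 + 0.2 = 1.2
Vr = 2819 * 1.09 / 1.2 = 2560.59 m/s

2560.59


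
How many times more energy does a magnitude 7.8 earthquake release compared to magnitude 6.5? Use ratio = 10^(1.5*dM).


M2 - M1 = 7.8 - 6.5 = 1.3
1.5 * 1.3 = 1.95
ratio = 10^1.95 = 89.13

89.13


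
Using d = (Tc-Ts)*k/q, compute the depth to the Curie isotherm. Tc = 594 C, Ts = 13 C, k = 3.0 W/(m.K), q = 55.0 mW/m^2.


T_Curie - T_surf = 594 - 13 = 581 C
Convert q to W/m^2: 55.0 mW/m^2 = 0.055 W/m^2
d = 581 * 3.0 / 0.055 = 31690.91 m

31690.91


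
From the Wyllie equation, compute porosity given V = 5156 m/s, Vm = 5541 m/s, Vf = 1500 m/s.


1/V - 1/Vm = 1/5156 - 1/5541 = 1.348e-05
1/Vf - 1/Vm = 1/1500 - 1/5541 = 0.00048619
phi = 1.348e-05 / 0.00048619 = 0.0277

0.0277


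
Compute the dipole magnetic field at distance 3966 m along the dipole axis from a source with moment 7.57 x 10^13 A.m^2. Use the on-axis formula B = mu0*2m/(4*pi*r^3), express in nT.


m = 7.57 x 10^13 = 75700000000000 A.m^2
2m = 151400000000000 A.m^2
r^3 = 3966^3 = 62381832696
B = (4pi*10^-7) * 151400000000000 / (4*pi * 62381832696) * 1e9
= 190254851.101398 / 783913229260.88 * 1e9
= 242698.8651 nT

242698.8651


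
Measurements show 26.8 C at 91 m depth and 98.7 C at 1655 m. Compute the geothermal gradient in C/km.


dT = 98.7 - 26.8 = 71.9 C
dz = 1655 - 91 = 1564 m
gradient = dT/dz * 1000 = 71.9/1564 * 1000 = 45.9719 C/km

45.9719


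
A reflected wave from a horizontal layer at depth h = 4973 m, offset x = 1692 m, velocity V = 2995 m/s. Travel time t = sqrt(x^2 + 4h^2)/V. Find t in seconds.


x^2 + 4h^2 = 1692^2 + 4*4973^2 = 2862864 + 98922916 = 101785780
sqrt(101785780) = 10088.8939
t = 10088.8939 / 2995 = 3.3686 s

3.3686
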